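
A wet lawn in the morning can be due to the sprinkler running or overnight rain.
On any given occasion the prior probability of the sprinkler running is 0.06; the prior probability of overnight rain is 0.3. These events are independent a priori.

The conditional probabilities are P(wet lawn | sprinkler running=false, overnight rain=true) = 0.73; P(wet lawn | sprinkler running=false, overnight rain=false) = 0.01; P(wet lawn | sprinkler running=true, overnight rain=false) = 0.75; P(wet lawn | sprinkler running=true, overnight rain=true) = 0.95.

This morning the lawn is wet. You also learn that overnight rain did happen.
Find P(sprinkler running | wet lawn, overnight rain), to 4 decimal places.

P(wet lawn | overnight rain) = 0.73·0.94 + 0.95·0.06 = 0.686200 + 0.057000 = 0.743200
Restricting to configurations with sprinkler running present: 0.95·0.06 = 0.057000.
Hence the posterior is 0.057000/0.743200 ≈ 0.0767.

P(sprinkler running | wet lawn, overnight rain) ≈ 0.0767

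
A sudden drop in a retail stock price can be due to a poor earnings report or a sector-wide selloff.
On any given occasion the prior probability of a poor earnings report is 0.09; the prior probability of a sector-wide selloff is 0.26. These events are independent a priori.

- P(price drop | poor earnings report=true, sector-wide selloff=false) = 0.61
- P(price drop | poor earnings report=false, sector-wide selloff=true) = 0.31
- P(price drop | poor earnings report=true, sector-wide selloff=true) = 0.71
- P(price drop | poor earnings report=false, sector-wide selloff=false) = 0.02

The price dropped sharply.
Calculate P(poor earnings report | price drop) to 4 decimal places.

For the numerator, keep only poor earnings report=true terms: 0.040626 + 0.016614 = 0.057240
Normalizer over all consistent configurations: 0.02×0.91×0.74 + 0.31×0.91×0.26 + 0.61×0.09×0.74 + 0.71×0.09×0.26 = 0.144054
Posterior = 0.057240 / 0.144054 ≈ 0.3974

P(poor earnings report | price drop) ≈ 0.3974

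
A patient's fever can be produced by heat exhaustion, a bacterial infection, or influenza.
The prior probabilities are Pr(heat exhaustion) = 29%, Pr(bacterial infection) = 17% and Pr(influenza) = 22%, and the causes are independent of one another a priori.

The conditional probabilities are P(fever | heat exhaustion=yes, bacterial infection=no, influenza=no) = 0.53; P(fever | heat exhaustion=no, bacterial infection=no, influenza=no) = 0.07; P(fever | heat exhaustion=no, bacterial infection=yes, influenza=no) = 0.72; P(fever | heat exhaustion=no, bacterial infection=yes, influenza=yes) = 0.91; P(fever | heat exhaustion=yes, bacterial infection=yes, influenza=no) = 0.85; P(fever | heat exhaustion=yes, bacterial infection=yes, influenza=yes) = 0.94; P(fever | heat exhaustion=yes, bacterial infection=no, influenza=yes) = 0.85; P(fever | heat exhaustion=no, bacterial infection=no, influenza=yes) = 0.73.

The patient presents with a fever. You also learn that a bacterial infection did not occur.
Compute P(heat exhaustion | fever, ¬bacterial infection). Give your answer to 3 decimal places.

P(fever | ¬bacterial infection) = 0.07*0.71*0.78 + 0.73*0.71*0.22 + 0.53*0.29*0.78 + 0.85*0.29*0.22 = 0.038766 + 0.114026 + 0.119886 + 0.054230 = 0.326908
Restricting to configurations with heat exhaustion present: 0.119886 + 0.054230 = 0.174116.
P(heat exhaustion | fever, ¬bacterial infection) = 0.174116 / 0.326908 ≈ 0.533

P(heat exhaustion | fever, ¬bacterial infection) ≈ 0.533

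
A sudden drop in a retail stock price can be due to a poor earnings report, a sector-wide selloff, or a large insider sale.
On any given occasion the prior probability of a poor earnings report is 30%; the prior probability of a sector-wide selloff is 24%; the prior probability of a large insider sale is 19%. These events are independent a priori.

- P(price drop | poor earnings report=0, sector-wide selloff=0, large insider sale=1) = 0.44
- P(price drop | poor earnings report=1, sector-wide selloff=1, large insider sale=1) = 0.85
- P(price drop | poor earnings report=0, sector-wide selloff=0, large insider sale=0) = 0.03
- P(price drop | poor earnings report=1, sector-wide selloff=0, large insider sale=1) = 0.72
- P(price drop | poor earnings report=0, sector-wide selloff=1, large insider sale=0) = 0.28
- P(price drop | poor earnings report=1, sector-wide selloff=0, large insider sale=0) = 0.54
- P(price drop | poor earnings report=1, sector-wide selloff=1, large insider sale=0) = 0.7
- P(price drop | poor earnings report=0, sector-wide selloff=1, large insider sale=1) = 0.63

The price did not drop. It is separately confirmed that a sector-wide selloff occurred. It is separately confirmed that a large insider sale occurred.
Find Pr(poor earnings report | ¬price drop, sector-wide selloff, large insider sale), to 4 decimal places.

Enumerate both values of poor earnings report and weight by the priors:
  P(¬price drop | sector-wide selloff, large insider sale) = 0.37·0.7 + 0.15·0.3
        = 0.259000 + 0.045000 = 0.304000
The terms with poor earnings report present sum to 0.045000, so
  P(poor earnings report | ¬price drop, sector-wide selloff, large insider sale) = 0.045000 / 0.304000 ≈ 0.1480

Pr(poor earnings report | ¬price drop, sector-wide selloff, large insider sale) ≈ 0.1480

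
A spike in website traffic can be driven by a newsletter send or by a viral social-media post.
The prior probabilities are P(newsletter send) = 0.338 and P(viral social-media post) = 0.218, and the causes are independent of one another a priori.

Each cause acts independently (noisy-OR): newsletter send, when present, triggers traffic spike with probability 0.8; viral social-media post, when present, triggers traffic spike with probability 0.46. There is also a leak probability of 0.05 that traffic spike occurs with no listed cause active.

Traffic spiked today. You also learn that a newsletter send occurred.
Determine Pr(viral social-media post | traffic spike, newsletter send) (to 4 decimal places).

Pr(viral social-media post | traffic spike, newsletter send) ≈ 0.2360

Under noisy-OR, P(traffic spike | causes) = 1 − (1−0.05)·∏(1−qᵢ) over the active causes.
P(traffic spike | newsletter send) = 0.81×0.782 + 0.8974×0.218 = 0.633420 + 0.195633 = 0.829053
Restricting to configurations with viral social-media post present: 0.8974×0.218 = 0.195633.
P(viral social-media post | traffic spike, newsletter send) = 0.195633 / 0.829053 ≈ 0.2360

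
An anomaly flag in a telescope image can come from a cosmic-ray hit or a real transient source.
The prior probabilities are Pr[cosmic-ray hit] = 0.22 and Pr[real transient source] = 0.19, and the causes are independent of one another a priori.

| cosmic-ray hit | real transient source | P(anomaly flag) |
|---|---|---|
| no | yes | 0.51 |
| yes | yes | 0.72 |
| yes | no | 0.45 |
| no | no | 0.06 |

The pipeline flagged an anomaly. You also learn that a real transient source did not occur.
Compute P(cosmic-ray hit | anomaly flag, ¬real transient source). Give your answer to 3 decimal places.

P(cosmic-ray hit | anomaly flag, ¬real transient source) ≈ 0.679

Numerator (weight on configurations with cosmic-ray hit): 0.45·0.22 = 0.099000
The normalizing constant is 0.06·0.78 + 0.45·0.22 = 0.145800
P(cosmic-ray hit | anomaly flag, ¬real transient source) = 0.099000/0.145800 ≈ 0.679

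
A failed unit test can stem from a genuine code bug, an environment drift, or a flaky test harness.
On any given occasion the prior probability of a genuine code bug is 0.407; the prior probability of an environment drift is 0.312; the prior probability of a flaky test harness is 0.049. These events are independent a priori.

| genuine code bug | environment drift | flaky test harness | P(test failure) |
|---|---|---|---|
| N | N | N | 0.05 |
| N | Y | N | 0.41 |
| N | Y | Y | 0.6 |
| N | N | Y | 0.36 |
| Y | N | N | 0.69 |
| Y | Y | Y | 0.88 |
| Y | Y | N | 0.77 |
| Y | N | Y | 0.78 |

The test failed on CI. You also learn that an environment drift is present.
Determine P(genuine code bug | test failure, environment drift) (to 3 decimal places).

P(genuine code bug | test failure, environment drift) ≈ 0.559

Weight on genuine code bug=true, given the evidence: 0.298034 + 0.017550 = 0.315584
The normalizing constant is 0.41·0.593·0.951 + 0.6·0.593·0.049 + 0.77·0.407·0.951 + 0.88·0.407·0.049 = 0.564235
P(genuine code bug | test failure, environment drift) = 0.315584/0.564235 ≈ 0.559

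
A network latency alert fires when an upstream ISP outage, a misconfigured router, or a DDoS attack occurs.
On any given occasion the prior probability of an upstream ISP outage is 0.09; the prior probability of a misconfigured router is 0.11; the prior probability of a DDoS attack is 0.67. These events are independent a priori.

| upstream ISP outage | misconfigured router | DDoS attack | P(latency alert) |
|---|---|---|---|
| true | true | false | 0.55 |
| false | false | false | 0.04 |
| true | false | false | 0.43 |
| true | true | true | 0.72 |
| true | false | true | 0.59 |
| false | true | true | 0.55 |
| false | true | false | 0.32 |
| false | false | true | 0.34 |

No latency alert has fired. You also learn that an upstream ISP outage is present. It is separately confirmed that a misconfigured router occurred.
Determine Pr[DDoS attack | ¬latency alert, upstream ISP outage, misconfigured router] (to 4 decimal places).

Pr[DDoS attack | ¬latency alert, upstream ISP outage, misconfigured router] ≈ 0.5582

Numerator (weight on configurations with DDoS attack): 0.28·0.67 = 0.187600
Denominator P(¬latency alert | upstream ISP outage, misconfigured router): 0.45·0.33 + 0.28·0.67 = 0.336100
P(DDoS attack | ¬latency alert, upstream ISP outage, misconfigured router) = 0.187600/0.336100 ≈ 0.5582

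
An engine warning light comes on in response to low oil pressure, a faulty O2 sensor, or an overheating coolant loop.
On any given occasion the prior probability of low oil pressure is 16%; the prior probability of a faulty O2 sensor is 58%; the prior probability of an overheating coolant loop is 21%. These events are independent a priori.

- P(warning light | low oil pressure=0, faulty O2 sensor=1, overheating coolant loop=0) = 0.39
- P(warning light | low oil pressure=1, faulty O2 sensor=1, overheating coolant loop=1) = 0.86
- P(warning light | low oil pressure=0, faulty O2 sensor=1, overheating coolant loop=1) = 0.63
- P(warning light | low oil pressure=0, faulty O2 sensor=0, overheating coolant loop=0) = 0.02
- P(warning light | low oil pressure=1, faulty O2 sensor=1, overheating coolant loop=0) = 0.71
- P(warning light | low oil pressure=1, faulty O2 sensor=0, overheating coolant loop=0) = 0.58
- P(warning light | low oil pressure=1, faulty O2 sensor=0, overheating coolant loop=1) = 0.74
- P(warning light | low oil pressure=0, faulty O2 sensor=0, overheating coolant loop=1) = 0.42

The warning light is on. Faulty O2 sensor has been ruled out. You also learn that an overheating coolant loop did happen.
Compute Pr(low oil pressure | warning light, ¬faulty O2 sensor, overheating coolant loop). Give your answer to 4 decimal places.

P(warning light | ¬faulty O2 sensor, overheating coolant loop) = 0.42*0.84 + 0.74*0.16 = 0.352800 + 0.118400 = 0.471200
Restricting to configurations with low oil pressure present: 0.74*0.16 = 0.118400.
Hence the posterior is 0.118400/0.471200 ≈ 0.2513.

Pr(low oil pressure | warning light, ¬faulty O2 sensor, overheating coolant loop) ≈ 0.2513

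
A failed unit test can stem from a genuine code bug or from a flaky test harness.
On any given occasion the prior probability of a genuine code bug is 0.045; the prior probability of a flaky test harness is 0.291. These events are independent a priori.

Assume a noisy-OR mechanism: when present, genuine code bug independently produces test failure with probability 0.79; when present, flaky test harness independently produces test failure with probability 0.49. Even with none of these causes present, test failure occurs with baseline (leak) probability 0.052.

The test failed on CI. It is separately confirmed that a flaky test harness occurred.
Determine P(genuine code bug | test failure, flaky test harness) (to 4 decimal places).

P(genuine code bug | test failure, flaky test harness) ≈ 0.0758

Under noisy-OR, P(test failure | causes) = 1 − (1−0.052)·∏(1−qᵢ) over the active causes.
By total probability over both values of genuine code bug:
  P(test failure | flaky test harness) = 0.51652·0.955 + 0.898469·0.045
        = 0.493277 + 0.040431 = 0.533708
The terms with genuine code bug present sum to 0.040431, so
  P(genuine code bug | test failure, flaky test harness) = 0.040431 / 0.533708 ≈ 0.0758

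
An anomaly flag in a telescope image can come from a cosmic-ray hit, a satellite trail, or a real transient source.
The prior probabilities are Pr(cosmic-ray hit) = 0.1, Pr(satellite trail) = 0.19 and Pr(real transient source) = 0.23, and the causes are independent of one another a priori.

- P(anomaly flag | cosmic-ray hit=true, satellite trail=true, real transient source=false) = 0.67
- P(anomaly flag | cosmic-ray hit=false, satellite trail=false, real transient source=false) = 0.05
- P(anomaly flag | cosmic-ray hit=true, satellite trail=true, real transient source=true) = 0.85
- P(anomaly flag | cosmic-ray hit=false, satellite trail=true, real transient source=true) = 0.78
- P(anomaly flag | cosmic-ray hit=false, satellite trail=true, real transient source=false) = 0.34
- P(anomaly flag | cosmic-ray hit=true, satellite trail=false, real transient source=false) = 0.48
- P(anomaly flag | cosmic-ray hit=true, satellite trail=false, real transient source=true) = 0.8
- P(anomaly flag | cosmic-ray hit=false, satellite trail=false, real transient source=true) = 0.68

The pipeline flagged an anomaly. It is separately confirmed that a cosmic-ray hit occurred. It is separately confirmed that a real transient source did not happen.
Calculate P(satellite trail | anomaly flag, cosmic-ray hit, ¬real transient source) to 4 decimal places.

P(anomaly flag | cosmic-ray hit, ¬real transient source) = 0.48*0.81 + 0.67*0.19 = 0.388800 + 0.127300 = 0.516100
Restricting to configurations with satellite trail present: 0.67*0.19 = 0.127300.
P(satellite trail | anomaly flag, cosmic-ray hit, ¬real transient source) = 0.127300 / 0.516100 ≈ 0.2467

P(satellite trail | anomaly flag, cosmic-ray hit, ¬real transient source) ≈ 0.2467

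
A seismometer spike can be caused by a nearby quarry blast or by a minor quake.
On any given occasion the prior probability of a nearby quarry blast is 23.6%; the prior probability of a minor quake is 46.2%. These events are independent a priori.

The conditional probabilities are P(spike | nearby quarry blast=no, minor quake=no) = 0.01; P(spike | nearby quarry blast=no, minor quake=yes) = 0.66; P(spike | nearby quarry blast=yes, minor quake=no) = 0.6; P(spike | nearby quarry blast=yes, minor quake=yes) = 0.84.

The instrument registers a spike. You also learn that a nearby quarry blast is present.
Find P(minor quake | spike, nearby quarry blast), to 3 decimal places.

P(spike | nearby quarry blast) = 0.6×0.538 + 0.84×0.462 = 0.322800 + 0.388080 = 0.710880
Restricting to configurations with minor quake present: 0.84×0.462 = 0.388080.
So P(minor quake | spike, nearby quarry blast) = 0.388080/0.710880 ≈ 0.546.

P(minor quake | spike, nearby quarry blast) ≈ 0.546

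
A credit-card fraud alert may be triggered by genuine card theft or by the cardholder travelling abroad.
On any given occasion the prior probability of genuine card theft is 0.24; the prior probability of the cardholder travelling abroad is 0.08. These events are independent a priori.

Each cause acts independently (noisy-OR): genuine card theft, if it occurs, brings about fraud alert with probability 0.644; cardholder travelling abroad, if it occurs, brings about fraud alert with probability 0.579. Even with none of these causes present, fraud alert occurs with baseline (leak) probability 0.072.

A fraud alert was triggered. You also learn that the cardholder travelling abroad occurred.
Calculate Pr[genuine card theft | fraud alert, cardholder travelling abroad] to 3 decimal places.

Pr[genuine card theft | fraud alert, cardholder travelling abroad] ≈ 0.309

Under noisy-OR, P(fraud alert | causes) = 1 − (1−0.072)·∏(1−qᵢ) over the active causes.
By total probability over both values of genuine card theft:
  P(fraud alert | cardholder travelling abroad) = 0.609312×0.76 + 0.860915×0.24
        = 0.463077 + 0.206620 = 0.669697
Configurations with genuine card theft contribute 0.206620, so
  P(genuine card theft | fraud alert, cardholder travelling abroad) = 0.206620 / 0.669697 ≈ 0.309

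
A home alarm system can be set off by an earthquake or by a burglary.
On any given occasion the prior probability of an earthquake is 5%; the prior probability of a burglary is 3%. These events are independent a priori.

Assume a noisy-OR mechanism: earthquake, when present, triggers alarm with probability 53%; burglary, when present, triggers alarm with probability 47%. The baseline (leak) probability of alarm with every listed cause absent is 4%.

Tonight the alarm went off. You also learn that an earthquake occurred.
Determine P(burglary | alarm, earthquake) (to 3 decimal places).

P(burglary | alarm, earthquake) ≈ 0.041

Under noisy-OR, P(alarm | causes) = 1 − (1−0.04)·∏(1−qᵢ) over the active causes.
Weight on burglary=true, given the evidence: 0.760864*0.03 = 0.022826
Normalizer over all consistent configurations: 0.5488*0.97 + 0.760864*0.03 = 0.555162
P(burglary | alarm, earthquake) = 0.022826/0.555162 ≈ 0.041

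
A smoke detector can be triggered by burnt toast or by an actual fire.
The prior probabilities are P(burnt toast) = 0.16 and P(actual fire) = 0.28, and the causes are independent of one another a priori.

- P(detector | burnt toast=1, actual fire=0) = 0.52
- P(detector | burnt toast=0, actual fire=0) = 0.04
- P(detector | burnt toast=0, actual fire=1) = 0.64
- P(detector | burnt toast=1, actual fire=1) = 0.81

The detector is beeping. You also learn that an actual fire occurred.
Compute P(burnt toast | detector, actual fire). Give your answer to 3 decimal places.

P(detector | actual fire) = 0.64*0.84 + 0.81*0.16 = 0.537600 + 0.129600 = 0.667200
Of this, 0.129600 comes from 0.81*0.16 (the burnt toast=true cases).
Hence the posterior is 0.129600/0.667200 ≈ 0.194.

P(burnt toast | detector, actual fire) ≈ 0.194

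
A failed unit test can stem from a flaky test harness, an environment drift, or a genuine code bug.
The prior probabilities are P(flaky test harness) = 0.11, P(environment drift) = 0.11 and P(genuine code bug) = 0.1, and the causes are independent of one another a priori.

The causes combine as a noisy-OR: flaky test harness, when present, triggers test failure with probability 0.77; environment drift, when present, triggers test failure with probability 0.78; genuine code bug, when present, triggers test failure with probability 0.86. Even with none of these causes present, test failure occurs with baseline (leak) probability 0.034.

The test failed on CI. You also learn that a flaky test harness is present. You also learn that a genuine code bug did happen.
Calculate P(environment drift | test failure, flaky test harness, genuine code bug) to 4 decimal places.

Under noisy-OR, P(test failure | causes) = 1 − (1−0.034)·∏(1−qᵢ) over the active causes.
Sum P(test failure|·) weighted by the priors over both values of environment drift:
  P(test failure | flaky test harness, genuine code bug) = 0.968895*0.89 + 0.993157*0.11
        = 0.862317 + 0.109247 = 0.971564
The terms with environment drift present sum to 0.109247, so
  P(environment drift | test failure, flaky test harness, genuine code bug) = 0.109247 / 0.971564 ≈ 0.1124

P(environment drift | test failure, flaky test harness, genuine code bug) ≈ 0.1124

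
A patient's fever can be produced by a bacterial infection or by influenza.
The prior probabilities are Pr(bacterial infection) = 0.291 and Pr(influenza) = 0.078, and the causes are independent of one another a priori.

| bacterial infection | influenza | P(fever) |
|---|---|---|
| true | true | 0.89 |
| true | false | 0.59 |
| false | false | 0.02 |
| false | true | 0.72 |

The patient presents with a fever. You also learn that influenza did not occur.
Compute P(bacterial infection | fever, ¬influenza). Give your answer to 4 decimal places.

Numerator (weight on configurations with bacterial infection): 0.59*0.291 = 0.171690
Normalizer over all consistent configurations: 0.02*0.709 + 0.59*0.291 = 0.185870
P(bacterial infection | fever, ¬influenza) = 0.171690/0.185870 ≈ 0.9237

P(bacterial infection | fever, ¬influenza) ≈ 0.9237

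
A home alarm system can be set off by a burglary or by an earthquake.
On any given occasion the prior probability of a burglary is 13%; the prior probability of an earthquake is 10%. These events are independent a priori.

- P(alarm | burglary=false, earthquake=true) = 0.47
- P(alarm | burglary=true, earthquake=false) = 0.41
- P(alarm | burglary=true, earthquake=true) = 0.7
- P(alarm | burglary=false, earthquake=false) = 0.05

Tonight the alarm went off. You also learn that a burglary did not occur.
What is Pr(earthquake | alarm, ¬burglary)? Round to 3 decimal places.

By total probability over both values of earthquake:
  P(alarm | ¬burglary) = 0.05×0.9 + 0.47×0.1
        = 0.045000 + 0.047000 = 0.092000
Keeping only the earthquake-present terms gives 0.047000, so
  P(earthquake | alarm, ¬burglary) = 0.047000 / 0.092000 ≈ 0.511

Pr(earthquake | alarm, ¬burglary) ≈ 0.511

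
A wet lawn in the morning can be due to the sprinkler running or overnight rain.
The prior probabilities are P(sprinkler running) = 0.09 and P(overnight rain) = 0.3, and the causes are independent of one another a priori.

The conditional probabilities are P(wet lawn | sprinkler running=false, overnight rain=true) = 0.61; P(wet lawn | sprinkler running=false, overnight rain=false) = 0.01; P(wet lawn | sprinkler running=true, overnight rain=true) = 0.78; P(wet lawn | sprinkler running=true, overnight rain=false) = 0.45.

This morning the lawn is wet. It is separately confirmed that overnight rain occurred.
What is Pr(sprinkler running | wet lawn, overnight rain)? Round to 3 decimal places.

Pr(sprinkler running | wet lawn, overnight rain) ≈ 0.112

Weight on sprinkler running=true, given the evidence: 0.78·0.09 = 0.070200
The normalizing constant is 0.61·0.91 + 0.78·0.09 = 0.625300
Posterior = 0.070200 / 0.625300 ≈ 0.112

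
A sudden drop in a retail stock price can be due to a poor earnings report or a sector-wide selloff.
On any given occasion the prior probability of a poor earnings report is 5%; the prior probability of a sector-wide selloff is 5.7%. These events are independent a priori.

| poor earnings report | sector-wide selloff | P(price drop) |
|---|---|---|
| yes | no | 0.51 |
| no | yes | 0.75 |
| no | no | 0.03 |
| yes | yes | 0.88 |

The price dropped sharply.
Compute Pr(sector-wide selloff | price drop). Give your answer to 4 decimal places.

Pr(sector-wide selloff | price drop) ≈ 0.4585

Sum P(price drop|·) weighted by the priors over the 4 (poor earnings report, sector-wide selloff) configurations:
  P(price drop) = 0.03·0.95·0.943 + 0.75·0.95·0.057 + 0.51·0.05·0.943 + 0.88·0.05·0.057
        = 0.026875 + 0.040612 + 0.024047 + 0.002508 = 0.094042
The terms with sector-wide selloff present sum to 0.043120, so
  P(sector-wide selloff | price drop) = 0.043120 / 0.094042 ≈ 0.4585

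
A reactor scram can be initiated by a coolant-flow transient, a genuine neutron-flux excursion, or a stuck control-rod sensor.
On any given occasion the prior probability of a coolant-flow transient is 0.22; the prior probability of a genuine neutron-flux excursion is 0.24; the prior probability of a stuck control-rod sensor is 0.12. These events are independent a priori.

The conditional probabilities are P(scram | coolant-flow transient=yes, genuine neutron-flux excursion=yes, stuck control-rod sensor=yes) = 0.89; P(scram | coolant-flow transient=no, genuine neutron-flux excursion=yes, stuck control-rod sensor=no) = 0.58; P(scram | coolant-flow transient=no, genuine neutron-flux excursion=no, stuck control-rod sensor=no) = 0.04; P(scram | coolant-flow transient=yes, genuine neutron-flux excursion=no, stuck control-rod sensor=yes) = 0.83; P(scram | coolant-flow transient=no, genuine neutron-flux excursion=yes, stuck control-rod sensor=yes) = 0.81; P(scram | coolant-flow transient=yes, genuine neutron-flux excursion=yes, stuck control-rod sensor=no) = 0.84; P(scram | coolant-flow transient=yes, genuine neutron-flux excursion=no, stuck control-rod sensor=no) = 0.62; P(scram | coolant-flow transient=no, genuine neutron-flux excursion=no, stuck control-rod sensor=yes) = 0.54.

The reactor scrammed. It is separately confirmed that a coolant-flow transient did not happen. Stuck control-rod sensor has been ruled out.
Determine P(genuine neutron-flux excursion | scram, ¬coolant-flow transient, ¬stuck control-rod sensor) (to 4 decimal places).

P(genuine neutron-flux excursion | scram, ¬coolant-flow transient, ¬stuck control-rod sensor) ≈ 0.8208

By total probability over both values of genuine neutron-flux excursion:
  P(scram | ¬coolant-flow transient, ¬stuck control-rod sensor) = 0.04*0.76 + 0.58*0.24
        = 0.030400 + 0.139200 = 0.169600
Configurations with genuine neutron-flux excursion contribute 0.139200, so
  P(genuine neutron-flux excursion | scram, ¬coolant-flow transient, ¬stuck control-rod sensor) = 0.139200 / 0.169600 ≈ 0.8208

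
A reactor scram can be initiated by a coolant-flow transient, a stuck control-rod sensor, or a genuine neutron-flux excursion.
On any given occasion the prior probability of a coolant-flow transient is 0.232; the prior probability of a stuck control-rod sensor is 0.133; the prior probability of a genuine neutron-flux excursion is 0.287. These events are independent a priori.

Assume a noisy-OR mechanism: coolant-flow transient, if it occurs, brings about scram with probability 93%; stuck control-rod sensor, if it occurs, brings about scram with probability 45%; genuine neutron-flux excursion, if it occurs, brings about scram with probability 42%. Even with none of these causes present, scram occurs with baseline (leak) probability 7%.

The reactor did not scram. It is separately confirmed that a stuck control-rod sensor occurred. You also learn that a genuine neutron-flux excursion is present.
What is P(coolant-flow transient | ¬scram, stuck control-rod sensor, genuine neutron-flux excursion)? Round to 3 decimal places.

P(coolant-flow transient | ¬scram, stuck control-rod sensor, genuine neutron-flux excursion) ≈ 0.021

Under noisy-OR, P(scram | causes) = 1 − (1−0.07)·∏(1−qᵢ) over the active causes.
By total probability over both values of coolant-flow transient:
  P(¬scram | stuck control-rod sensor, genuine neutron-flux excursion) = 0.29667·0.768 + 0.020767·0.232
        = 0.227843 + 0.004818 = 0.232661
The terms with coolant-flow transient present sum to 0.004818, so
  P(coolant-flow transient | ¬scram, stuck control-rod sensor, genuine neutron-flux excursion) = 0.004818 / 0.232661 ≈ 0.021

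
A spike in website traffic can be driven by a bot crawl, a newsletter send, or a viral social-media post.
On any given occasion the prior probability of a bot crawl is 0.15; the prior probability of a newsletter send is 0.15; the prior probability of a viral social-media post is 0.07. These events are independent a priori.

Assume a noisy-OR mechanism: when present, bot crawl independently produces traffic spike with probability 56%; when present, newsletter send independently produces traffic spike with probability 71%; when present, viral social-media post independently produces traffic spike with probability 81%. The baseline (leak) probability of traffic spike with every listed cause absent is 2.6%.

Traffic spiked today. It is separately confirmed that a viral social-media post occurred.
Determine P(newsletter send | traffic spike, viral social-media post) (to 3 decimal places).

P(newsletter send | traffic spike, viral social-media post) ≈ 0.168

Under noisy-OR, P(traffic spike | causes) = 1 − (1−0.026)·∏(1−qᵢ) over the active causes.
P(traffic spike | viral social-media post) = 0.81494×0.85×0.85 + 0.946333×0.85×0.15 + 0.918574×0.15×0.85 + 0.976386×0.15×0.15 = 0.588794 + 0.120657 + 0.117118 + 0.021969 = 0.848538
The newsletter send-present share is 0.120657 + 0.021969 = 0.142626.
Hence the posterior is 0.142626/0.848538 ≈ 0.168.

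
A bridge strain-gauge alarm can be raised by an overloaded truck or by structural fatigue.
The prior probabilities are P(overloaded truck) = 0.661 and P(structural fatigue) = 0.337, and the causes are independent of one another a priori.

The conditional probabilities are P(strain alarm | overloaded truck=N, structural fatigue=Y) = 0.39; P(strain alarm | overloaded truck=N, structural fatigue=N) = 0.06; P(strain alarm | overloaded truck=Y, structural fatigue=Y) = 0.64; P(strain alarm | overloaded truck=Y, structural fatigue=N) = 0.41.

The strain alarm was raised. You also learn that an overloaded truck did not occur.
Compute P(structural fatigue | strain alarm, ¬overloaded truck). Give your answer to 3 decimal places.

Weight on structural fatigue=true, given the evidence: 0.39*0.337 = 0.131430
The normalizing constant is 0.06*0.663 + 0.39*0.337 = 0.171210
Posterior = 0.131430 / 0.171210 ≈ 0.768

P(structural fatigue | strain alarm, ¬overloaded truck) ≈ 0.768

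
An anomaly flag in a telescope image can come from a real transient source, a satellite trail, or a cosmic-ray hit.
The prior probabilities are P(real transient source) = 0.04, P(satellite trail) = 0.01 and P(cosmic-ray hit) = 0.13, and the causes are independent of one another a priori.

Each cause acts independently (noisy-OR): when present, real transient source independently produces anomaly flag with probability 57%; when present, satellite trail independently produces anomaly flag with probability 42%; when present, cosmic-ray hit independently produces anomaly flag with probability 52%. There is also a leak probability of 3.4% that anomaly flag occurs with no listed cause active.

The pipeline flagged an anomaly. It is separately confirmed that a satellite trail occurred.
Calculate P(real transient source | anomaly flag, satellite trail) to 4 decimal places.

Under noisy-OR, P(anomaly flag | causes) = 1 − (1−0.034)·∏(1−qᵢ) over the active causes.
Sum P(anomaly flag|·) weighted by the priors over the 4 (real transient source, cosmic-ray hit) configurations:
  P(anomaly flag | satellite trail) = 0.43972*0.96*0.87 + 0.731066*0.96*0.13 + 0.75908*0.04*0.87 + 0.884358*0.04*0.13
        = 0.367254 + 0.091237 + 0.026416 + 0.004599 = 0.489506
Configurations with real transient source contribute 0.031015, so
  P(real transient source | anomaly flag, satellite trail) = 0.031015 / 0.489506 ≈ 0.0634

P(real transient source | anomaly flag, satellite trail) ≈ 0.0634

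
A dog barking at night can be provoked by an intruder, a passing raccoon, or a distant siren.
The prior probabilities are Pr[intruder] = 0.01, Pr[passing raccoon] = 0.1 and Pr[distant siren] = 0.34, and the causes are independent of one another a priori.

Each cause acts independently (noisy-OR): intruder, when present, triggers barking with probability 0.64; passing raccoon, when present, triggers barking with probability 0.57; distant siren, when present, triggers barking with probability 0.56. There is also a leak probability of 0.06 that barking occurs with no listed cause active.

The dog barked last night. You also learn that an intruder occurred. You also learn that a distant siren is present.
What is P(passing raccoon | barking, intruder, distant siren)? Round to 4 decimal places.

P(passing raccoon | barking, intruder, distant siren) ≈ 0.1089

Under noisy-OR, P(barking | causes) = 1 − (1−0.06)·∏(1−qᵢ) over the active causes.
For the numerator, keep only passing raccoon=true terms: 0.935975×0.1 = 0.093598
Normalizer over all consistent configurations: 0.851104×0.9 + 0.935975×0.1 = 0.859592
Posterior = 0.093598 / 0.859592 ≈ 0.1089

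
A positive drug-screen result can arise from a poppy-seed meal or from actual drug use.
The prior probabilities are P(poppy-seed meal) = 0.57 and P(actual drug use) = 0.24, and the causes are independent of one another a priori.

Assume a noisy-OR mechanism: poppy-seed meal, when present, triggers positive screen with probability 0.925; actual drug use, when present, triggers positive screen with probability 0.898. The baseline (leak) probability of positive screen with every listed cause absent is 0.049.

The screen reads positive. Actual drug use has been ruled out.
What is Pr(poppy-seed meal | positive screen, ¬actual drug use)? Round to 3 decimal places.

Under noisy-OR, P(positive screen | causes) = 1 − (1−0.049)·∏(1−qᵢ) over the active causes.
For the numerator, keep only poppy-seed meal=true terms: 0.928675·0.57 = 0.529345
Normalizer over all consistent configurations: 0.049·0.43 + 0.928675·0.57 = 0.550415
Posterior = 0.529345 / 0.550415 ≈ 0.962

Pr(poppy-seed meal | positive screen, ¬actual drug use) ≈ 0.962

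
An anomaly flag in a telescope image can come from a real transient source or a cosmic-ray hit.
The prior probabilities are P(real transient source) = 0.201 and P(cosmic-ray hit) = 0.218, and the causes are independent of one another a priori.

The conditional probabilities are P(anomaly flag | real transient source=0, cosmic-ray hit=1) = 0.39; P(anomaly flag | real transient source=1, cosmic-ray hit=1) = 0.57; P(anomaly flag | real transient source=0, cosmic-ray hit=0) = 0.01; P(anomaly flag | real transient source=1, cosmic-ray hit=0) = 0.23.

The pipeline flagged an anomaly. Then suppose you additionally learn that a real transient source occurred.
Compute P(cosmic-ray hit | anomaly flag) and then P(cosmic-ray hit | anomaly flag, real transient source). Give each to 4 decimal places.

P(cosmic-ray hit | anomaly flag) ≈ 0.6866; P(cosmic-ray hit | anomaly flag, real transient source) ≈ 0.4086

Sum P(anomaly flag|·) weighted by the priors over the 4 (real transient source, cosmic-ray hit) configurations:
  P(anomaly flag) = 0.01×0.799×0.782 + 0.39×0.799×0.218 + 0.23×0.201×0.782 + 0.57×0.201×0.218
        = 0.006248 + 0.067931 + 0.036152 + 0.024976 = 0.135307
The terms with cosmic-ray hit present sum to 0.092907, so
  P(cosmic-ray hit | anomaly flag) = 0.092907 / 0.135307 ≈ 0.6866

Now condition on the additional information:
Sum P(anomaly flag|·) weighted by the priors over both values of cosmic-ray hit:
  P(anomaly flag | real transient source) = 0.23×0.782 + 0.57×0.218
        = 0.179860 + 0.124260 = 0.304120
The terms with cosmic-ray hit present sum to 0.124260, so
  P(cosmic-ray hit | anomaly flag, real transient source) = 0.124260 / 0.304120 ≈ 0.4086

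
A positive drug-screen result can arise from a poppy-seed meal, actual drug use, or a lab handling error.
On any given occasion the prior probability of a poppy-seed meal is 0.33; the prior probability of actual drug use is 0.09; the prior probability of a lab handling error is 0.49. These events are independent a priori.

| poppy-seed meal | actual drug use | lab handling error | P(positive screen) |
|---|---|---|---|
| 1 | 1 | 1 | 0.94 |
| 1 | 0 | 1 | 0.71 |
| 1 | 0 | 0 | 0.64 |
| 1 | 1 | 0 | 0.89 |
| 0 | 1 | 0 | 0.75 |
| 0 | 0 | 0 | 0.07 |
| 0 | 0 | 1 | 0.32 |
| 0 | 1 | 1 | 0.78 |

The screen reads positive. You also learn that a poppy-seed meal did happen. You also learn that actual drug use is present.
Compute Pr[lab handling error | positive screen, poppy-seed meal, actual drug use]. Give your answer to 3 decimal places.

Weight on lab handling error=true, given the evidence: 0.94×0.49 = 0.460600
Normalizer over all consistent configurations: 0.89×0.51 + 0.94×0.49 = 0.914500
Posterior = 0.460600 / 0.914500 ≈ 0.504

Pr[lab handling error | positive screen, poppy-seed meal, actual drug use] ≈ 0.504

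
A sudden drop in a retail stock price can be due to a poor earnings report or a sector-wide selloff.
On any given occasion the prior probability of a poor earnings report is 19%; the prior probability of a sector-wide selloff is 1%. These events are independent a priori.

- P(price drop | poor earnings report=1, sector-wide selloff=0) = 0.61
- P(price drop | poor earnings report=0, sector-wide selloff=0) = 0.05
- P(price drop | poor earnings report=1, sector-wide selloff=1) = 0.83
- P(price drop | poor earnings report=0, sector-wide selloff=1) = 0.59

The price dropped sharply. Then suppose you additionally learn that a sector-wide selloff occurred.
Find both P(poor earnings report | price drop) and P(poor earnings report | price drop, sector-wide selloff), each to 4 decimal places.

For the numerator, keep only poor earnings report=true terms: 0.114741 + 0.001577 = 0.116318
Normalizer over all consistent configurations: 0.05×0.81×0.99 + 0.59×0.81×0.01 + 0.61×0.19×0.99 + 0.83×0.19×0.01 = 0.161192
P(poor earnings report | price drop) = 0.116318/0.161192 ≈ 0.7216

Now also conditioning on sector-wide selloff=true:
By total probability over both values of poor earnings report:
  P(price drop | sector-wide selloff) = 0.59*0.81 + 0.83*0.19
        = 0.477900 + 0.157700 = 0.635600
The terms with poor earnings report present sum to 0.157700, so
  P(poor earnings report | price drop, sector-wide selloff) = 0.157700 / 0.635600 ≈ 0.2481

P(poor earnings report | price drop) ≈ 0.7216; P(poor earnings report | price drop, sector-wide selloff) ≈ 0.2481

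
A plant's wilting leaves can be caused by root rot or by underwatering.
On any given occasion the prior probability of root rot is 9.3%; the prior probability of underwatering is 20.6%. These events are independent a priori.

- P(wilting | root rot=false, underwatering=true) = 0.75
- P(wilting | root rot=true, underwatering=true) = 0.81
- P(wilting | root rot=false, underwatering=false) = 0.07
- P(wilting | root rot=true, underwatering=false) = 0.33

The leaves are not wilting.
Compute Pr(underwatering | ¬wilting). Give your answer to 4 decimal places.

Weight on underwatering=true, given the evidence: 0.046711 + 0.003640 = 0.050351
Normalizer over all consistent configurations: 0.93*0.907*0.794 + 0.25*0.907*0.206 + 0.67*0.093*0.794 + 0.19*0.093*0.206 = 0.769572
P(underwatering | ¬wilting) = 0.050351/0.769572 ≈ 0.0654

Pr(underwatering | ¬wilting) ≈ 0.0654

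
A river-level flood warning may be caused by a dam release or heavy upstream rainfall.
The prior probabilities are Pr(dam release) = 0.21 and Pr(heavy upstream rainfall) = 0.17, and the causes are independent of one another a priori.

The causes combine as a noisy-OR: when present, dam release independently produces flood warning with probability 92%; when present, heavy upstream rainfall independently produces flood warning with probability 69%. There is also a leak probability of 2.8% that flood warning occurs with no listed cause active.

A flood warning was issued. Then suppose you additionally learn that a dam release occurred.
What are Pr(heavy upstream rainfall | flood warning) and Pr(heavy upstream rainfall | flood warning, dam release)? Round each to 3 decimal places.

Pr(heavy upstream rainfall | flood warning) ≈ 0.418; Pr(heavy upstream rainfall | flood warning, dam release) ≈ 0.178

Under noisy-OR, P(flood warning | causes) = 1 − (1−0.028)·∏(1−qᵢ) over the active causes.
P(flood warning) = 0.028*0.79*0.83 + 0.69868*0.79*0.17 + 0.92224*0.21*0.83 + 0.975894*0.21*0.17 = 0.018360 + 0.093833 + 0.160746 + 0.034839 = 0.307778
Of this, 0.128672 comes from 0.093833 + 0.034839 (the heavy upstream rainfall=true cases).
So P(heavy upstream rainfall | flood warning) = 0.128672/0.307778 ≈ 0.418.

Now also conditioning on dam release=true:
P(flood warning | dam release) = 0.92224·0.83 + 0.975894·0.17 = 0.765459 + 0.165902 = 0.931361
Of this, 0.165902 comes from 0.975894·0.17 (the heavy upstream rainfall=true cases).
So P(heavy upstream rainfall | flood warning, dam release) = 0.165902/0.931361 ≈ 0.178.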